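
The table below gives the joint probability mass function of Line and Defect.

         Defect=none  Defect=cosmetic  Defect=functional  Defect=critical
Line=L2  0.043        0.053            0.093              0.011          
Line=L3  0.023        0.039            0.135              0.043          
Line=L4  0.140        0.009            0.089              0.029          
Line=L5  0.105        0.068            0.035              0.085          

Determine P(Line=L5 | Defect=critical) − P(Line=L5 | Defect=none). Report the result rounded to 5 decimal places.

0.16833

P(Defect=critical) = 0.011 + 0.043 + 0.029 + 0.085 = 0.168; P(Line=L5 | Defect=critical) = 0.085/0.168 = 0.505952.
P(Defect=none) = 0.043 + 0.023 + 0.140 + 0.105 = 0.311; P(Line=L5 | Defect=none) = 0.105/0.311 = 0.337621.
Difference = 0.16833.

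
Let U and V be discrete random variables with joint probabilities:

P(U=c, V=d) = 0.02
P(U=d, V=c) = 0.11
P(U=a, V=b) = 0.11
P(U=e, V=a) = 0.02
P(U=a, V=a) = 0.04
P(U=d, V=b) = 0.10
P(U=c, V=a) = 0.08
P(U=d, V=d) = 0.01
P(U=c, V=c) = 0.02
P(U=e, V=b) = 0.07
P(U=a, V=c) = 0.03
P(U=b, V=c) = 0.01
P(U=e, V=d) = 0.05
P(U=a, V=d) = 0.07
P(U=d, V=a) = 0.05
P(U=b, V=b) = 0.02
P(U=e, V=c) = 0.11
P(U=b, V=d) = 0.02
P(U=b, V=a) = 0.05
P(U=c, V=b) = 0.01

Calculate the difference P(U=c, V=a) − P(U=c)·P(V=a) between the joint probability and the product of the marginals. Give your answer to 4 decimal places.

0.0488

P(U=c) = 0.08 + 0.01 + 0.02 + 0.02 = 0.13.
P(V=a) = 0.04 + 0.05 + 0.08 + 0.05 + 0.02 = 0.24.
P(U=c, V=a) − P(U=c)P(V=a) = 0.08 − 0.13×0.24 = 0.0488.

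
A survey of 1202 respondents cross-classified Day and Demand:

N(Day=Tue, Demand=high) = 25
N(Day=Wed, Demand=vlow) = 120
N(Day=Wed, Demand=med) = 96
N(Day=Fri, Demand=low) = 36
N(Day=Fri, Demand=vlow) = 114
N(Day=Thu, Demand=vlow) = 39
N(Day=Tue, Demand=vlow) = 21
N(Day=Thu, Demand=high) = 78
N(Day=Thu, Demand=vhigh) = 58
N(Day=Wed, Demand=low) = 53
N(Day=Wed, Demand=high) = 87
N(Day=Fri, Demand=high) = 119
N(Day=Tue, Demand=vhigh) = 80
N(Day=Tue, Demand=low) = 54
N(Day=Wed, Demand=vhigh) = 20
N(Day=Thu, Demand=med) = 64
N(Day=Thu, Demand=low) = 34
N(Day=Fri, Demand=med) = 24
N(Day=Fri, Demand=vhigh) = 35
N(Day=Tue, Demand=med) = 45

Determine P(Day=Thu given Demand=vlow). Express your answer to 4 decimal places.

Total with Demand=vlow: 21 + 120 + 39 + 114 = 294.
P(Day=Thu | Demand=vlow) = 39/294 = 0.1327.

0.1327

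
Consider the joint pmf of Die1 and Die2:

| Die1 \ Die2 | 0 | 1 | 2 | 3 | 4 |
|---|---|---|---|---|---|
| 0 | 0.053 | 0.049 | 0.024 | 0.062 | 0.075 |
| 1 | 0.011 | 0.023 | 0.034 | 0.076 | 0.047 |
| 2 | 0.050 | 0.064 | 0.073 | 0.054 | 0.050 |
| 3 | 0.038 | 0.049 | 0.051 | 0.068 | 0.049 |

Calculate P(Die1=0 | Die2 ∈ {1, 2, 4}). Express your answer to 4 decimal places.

P(Die2=1) = 0.049 + 0.023 + 0.064 + 0.049 = 0.185.
P(Die2=2) = 0.024 + 0.034 + 0.073 + 0.051 = 0.182.
P(Die2=4) = 0.075 + 0.047 + 0.050 + 0.049 = 0.221.
P(Die2 ∈ {1, 2, 4}) = 0.185 + 0.182 + 0.221 = 0.588; P(Die1=0, Die2 ∈ {1, 2, 4}) = 0.049 + 0.024 + 0.075 = 0.148.
P(Die1=0 | Die2 ∈ {1, 2, 4}) = 0.148/0.588 = 0.2517.

0.2517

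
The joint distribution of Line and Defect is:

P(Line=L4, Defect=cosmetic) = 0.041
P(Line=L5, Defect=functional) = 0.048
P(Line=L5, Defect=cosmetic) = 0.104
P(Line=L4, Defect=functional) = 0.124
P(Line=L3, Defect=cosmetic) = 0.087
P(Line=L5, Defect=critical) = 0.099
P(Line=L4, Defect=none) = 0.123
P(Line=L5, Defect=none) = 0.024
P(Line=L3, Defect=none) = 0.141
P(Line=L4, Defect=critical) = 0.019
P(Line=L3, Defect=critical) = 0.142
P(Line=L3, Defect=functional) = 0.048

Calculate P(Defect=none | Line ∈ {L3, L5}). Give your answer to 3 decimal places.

P(Line=L3) = 0.141 + 0.087 + 0.048 + 0.142 = 0.418.
P(Line=L5) = 0.024 + 0.104 + 0.048 + 0.099 = 0.275.
P(Line ∈ {L3, L5}) = 0.418 + 0.275 = 0.693; P(Defect=none, Line ∈ {L3, L5}) = 0.141 + 0.024 = 0.165.
P(Defect=none | Line ∈ {L3, L5}) = 0.165/0.693 = 0.238.

0.238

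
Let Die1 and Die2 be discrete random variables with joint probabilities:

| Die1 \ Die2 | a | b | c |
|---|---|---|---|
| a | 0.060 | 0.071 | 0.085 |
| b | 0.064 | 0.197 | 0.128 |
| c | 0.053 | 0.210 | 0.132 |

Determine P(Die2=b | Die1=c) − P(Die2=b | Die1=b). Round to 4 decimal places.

P(Die1=c) = 0.053 + 0.210 + 0.132 = 0.395; P(Die2=b | Die1=c) = 0.210/0.395 = 0.53165.
P(Die1=b) = 0.064 + 0.197 + 0.128 = 0.389; P(Die2=b | Die1=b) = 0.197/0.389 = 0.50643.
Difference = 0.0252.

0.0252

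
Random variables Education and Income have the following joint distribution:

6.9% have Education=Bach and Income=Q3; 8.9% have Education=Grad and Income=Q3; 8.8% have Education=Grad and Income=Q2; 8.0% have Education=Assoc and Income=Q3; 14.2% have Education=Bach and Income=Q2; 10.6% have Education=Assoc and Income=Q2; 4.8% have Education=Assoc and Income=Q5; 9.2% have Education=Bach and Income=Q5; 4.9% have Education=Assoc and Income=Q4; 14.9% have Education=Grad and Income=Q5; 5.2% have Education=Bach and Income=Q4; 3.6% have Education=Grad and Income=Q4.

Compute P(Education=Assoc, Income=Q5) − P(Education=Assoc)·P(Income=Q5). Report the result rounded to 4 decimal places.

-0.0338

P(Education=Assoc) = 0.106 + 0.080 + 0.049 + 0.048 = 0.283.
P(Income=Q5) = 0.048 + 0.092 + 0.149 = 0.289.
P(Education=Assoc, Income=Q5) − P(Education=Assoc)P(Income=Q5) = 0.048 − 0.283×0.289 = -0.0338.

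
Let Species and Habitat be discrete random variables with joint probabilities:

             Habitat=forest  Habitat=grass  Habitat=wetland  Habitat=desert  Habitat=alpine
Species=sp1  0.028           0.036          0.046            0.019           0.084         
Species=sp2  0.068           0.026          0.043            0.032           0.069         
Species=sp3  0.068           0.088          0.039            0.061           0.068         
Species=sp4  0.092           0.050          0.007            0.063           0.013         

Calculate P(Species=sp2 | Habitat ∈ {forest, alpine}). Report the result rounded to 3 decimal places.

P(Habitat=forest) = 0.028 + 0.068 + 0.068 + 0.092 = 0.256.
P(Habitat=alpine) = 0.084 + 0.069 + 0.068 + 0.013 = 0.234.
P(Habitat ∈ {forest, alpine}) = 0.256 + 0.234 = 0.490; P(Species=sp2, Habitat ∈ {forest, alpine}) = 0.068 + 0.069 = 0.137.
P(Species=sp2 | Habitat ∈ {forest, alpine}) = 0.137/0.490 = 0.280.

0.280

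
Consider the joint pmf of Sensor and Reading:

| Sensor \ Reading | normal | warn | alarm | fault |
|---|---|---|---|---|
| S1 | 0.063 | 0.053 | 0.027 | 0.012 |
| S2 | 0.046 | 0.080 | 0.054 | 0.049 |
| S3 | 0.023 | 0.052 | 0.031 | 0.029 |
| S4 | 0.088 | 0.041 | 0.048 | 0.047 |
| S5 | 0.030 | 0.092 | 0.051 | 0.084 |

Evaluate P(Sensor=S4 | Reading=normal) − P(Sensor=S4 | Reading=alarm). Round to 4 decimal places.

P(Reading=normal) = 0.063 + 0.046 + 0.023 + 0.088 + 0.030 = 0.250; P(Sensor=S4 | Reading=normal) = 0.088/0.250 = 0.35200.
P(Reading=alarm) = 0.027 + 0.054 + 0.031 + 0.048 + 0.051 = 0.211; P(Sensor=S4 | Reading=alarm) = 0.048/0.211 = 0.22749.
Difference = 0.1245.

0.1245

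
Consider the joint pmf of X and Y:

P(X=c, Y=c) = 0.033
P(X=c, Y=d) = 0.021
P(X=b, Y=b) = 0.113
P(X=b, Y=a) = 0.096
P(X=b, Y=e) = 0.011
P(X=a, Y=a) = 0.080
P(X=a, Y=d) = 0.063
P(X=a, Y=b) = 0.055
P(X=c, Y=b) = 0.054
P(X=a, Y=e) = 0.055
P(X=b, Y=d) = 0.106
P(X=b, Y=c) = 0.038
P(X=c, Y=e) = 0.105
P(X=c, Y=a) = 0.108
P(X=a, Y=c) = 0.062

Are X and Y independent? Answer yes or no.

P(X=b) = 0.364 and P(Y=e) = 0.171, so their product is 0.06224, but P(X=b, Y=e) = 0.011. Since these differ, X and Y are not independent.

no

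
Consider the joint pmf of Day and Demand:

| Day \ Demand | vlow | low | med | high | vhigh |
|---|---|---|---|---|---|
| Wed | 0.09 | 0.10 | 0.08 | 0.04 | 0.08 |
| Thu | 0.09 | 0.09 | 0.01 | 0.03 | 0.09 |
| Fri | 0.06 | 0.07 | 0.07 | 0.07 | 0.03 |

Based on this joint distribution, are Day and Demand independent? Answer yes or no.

no

P(Day=Thu) = 0.31 and P(Demand=med) = 0.16, so their product is 0.0496, but P(Day=Thu, Demand=med) = 0.01. Since these differ, Day and Demand are not independent.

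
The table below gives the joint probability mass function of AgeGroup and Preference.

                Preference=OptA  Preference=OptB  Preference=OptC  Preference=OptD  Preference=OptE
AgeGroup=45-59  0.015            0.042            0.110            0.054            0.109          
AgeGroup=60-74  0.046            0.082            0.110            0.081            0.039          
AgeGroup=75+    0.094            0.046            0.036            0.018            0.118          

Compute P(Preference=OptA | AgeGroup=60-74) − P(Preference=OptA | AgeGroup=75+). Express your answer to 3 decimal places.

-0.173

P(AgeGroup=60-74) = 0.046 + 0.082 + 0.110 + 0.081 + 0.039 = 0.358; P(Preference=OptA | AgeGroup=60-74) = 0.046/0.358 = 0.1285.
P(AgeGroup=75+) = 0.094 + 0.046 + 0.036 + 0.018 + 0.118 = 0.312; P(Preference=OptA | AgeGroup=75+) = 0.094/0.312 = 0.3013.
Difference = -0.173.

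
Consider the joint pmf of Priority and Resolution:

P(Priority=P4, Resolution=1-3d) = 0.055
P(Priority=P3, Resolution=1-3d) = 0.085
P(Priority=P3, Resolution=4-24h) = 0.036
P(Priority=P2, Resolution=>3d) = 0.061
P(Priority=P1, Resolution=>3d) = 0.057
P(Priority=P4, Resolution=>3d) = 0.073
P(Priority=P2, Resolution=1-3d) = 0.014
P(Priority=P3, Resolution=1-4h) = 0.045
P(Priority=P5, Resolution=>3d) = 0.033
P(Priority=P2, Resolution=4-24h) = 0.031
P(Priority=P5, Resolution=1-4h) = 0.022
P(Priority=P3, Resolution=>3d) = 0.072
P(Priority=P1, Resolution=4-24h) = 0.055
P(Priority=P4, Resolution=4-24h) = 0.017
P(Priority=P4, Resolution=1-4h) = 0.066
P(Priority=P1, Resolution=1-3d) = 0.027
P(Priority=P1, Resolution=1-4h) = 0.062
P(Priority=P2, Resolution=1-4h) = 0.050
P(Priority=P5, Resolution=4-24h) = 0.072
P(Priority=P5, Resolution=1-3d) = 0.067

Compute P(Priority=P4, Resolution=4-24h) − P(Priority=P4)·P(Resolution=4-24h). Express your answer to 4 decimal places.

P(Priority=P4) = 0.066 + 0.017 + 0.055 + 0.073 = 0.211.
P(Resolution=4-24h) = 0.055 + 0.031 + 0.036 + 0.017 + 0.072 = 0.211.
P(Priority=P4, Resolution=4-24h) − P(Priority=P4)P(Resolution=4-24h) = 0.017 − 0.211×0.211 = -0.0275.

-0.0275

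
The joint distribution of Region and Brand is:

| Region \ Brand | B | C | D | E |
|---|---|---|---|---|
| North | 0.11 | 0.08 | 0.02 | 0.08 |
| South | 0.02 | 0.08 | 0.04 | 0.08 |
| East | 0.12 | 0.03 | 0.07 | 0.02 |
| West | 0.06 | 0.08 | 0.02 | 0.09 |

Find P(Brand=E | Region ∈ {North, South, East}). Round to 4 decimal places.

0.2400

P(Region=North) = 0.11 + 0.08 + 0.02 + 0.08 = 0.29.
P(Region=South) = 0.02 + 0.08 + 0.04 + 0.08 = 0.22.
P(Region=East) = 0.12 + 0.03 + 0.07 + 0.02 = 0.24.
P(Region ∈ {North, South, East}) = 0.29 + 0.22 + 0.24 = 0.75; P(Brand=E, Region ∈ {North, South, East}) = 0.08 + 0.08 + 0.02 = 0.18.
P(Brand=E | Region ∈ {North, South, East}) = 0.18/0.75 = 0.2400.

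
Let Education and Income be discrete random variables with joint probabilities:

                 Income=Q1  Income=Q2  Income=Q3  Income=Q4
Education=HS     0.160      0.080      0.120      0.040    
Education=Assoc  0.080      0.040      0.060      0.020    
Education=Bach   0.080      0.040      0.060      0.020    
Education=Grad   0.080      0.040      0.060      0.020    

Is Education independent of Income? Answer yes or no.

Every cell satisfies P(Education,Income) = P(Education)·P(Income). For instance P(Education=Bach) = 0.200, P(Income=Q2) = 0.200, and 0.200×0.200 = 0.040 matches the joint entry. So Education and Income are independent.

yes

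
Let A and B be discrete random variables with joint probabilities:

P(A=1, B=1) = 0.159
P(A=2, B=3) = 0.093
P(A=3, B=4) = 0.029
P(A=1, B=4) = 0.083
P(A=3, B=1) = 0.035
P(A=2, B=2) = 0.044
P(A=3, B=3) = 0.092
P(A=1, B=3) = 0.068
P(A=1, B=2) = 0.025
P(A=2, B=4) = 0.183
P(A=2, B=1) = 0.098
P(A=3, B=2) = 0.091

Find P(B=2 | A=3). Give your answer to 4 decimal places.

0.3684

P(A=3) = 0.035 + 0.091 + 0.092 + 0.029 = 0.247.
P(B=2 | A=3) = 0.091/0.247 = 0.3684.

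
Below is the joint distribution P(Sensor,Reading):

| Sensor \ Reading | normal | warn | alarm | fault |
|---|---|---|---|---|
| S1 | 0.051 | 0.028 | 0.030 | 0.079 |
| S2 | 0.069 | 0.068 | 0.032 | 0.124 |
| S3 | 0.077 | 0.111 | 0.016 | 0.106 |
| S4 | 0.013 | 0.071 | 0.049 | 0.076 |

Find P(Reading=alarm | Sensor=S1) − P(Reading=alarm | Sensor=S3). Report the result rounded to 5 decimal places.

0.10796

P(Sensor=S1) = 0.051 + 0.028 + 0.030 + 0.079 = 0.188; P(Reading=alarm | Sensor=S1) = 0.030/0.188 = 0.159574.
P(Sensor=S3) = 0.077 + 0.111 + 0.016 + 0.106 = 0.310; P(Reading=alarm | Sensor=S3) = 0.016/0.310 = 0.051613.
Difference = 0.10796.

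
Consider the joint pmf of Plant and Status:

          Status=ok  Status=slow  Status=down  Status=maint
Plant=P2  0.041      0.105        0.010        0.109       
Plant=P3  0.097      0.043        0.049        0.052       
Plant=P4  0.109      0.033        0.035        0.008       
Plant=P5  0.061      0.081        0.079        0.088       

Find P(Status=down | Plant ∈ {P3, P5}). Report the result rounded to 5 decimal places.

0.23273

P(Plant=P3) = 0.097 + 0.043 + 0.049 + 0.052 = 0.241.
P(Plant=P5) = 0.061 + 0.081 + 0.079 + 0.088 = 0.309.
P(Plant ∈ {P3, P5}) = 0.241 + 0.309 = 0.550; P(Status=down, Plant ∈ {P3, P5}) = 0.049 + 0.079 = 0.128.
P(Status=down | Plant ∈ {P3, P5}) = 0.128/0.550 = 0.23273.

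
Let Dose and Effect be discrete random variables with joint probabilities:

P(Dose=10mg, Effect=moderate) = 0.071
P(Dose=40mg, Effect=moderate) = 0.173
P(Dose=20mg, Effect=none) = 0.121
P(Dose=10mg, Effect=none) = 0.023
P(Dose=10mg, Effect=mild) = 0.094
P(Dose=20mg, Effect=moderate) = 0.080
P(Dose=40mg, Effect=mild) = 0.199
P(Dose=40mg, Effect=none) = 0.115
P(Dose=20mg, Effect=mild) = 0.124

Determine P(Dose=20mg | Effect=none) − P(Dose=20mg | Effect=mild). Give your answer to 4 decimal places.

0.1698

P(Effect=none) = 0.023 + 0.121 + 0.115 = 0.259; P(Dose=20mg | Effect=none) = 0.121/0.259 = 0.46718.
P(Effect=mild) = 0.094 + 0.124 + 0.199 = 0.417; P(Dose=20mg | Effect=mild) = 0.124/0.417 = 0.29736.
Difference = 0.1698.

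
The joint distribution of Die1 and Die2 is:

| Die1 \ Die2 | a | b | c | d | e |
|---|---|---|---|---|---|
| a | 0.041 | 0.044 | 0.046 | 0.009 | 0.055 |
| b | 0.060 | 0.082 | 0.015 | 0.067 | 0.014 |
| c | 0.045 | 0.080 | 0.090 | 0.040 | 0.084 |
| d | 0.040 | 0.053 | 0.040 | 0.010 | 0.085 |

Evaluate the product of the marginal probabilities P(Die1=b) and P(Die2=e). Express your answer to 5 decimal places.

0.05664

P(Die1=b) = 0.060 + 0.082 + 0.015 + 0.067 + 0.014 = 0.238.
P(Die2=e) = 0.055 + 0.014 + 0.084 + 0.085 = 0.238.
Product: 0.238 × 0.238 = 0.05664.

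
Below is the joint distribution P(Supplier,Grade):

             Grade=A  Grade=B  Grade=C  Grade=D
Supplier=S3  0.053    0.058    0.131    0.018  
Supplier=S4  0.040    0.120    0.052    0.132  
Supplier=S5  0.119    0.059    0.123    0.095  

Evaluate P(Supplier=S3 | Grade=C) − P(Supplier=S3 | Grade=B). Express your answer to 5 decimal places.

P(Grade=C) = 0.131 + 0.052 + 0.123 = 0.306; P(Supplier=S3 | Grade=C) = 0.131/0.306 = 0.428105.
P(Grade=B) = 0.058 + 0.120 + 0.059 = 0.237; P(Supplier=S3 | Grade=B) = 0.058/0.237 = 0.244726.
Difference = 0.18338.

0.18338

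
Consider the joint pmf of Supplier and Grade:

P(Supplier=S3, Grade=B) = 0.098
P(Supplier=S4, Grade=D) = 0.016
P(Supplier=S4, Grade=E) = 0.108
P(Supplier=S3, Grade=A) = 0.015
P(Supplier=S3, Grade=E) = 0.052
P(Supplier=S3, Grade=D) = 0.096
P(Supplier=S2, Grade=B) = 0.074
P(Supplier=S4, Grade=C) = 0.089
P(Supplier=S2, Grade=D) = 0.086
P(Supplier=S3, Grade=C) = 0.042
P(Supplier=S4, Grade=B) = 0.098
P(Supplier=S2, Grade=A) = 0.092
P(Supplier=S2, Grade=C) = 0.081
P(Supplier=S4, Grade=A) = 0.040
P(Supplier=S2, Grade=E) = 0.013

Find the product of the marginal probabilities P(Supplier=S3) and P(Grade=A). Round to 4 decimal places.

P(Supplier=S3) = 0.015 + 0.098 + 0.042 + 0.096 + 0.052 = 0.303.
P(Grade=A) = 0.092 + 0.015 + 0.040 = 0.147.
Product: 0.303 × 0.147 = 0.0445.

0.0445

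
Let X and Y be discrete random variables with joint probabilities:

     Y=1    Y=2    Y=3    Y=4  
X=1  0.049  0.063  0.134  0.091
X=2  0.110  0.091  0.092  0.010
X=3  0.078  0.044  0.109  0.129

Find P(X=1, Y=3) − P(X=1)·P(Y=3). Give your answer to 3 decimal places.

P(X=1) = 0.049 + 0.063 + 0.134 + 0.091 = 0.337.
P(Y=3) = 0.134 + 0.092 + 0.109 = 0.335.
P(X=1, Y=3) − P(X=1)P(Y=3) = 0.134 − 0.337×0.335 = 0.021.

0.021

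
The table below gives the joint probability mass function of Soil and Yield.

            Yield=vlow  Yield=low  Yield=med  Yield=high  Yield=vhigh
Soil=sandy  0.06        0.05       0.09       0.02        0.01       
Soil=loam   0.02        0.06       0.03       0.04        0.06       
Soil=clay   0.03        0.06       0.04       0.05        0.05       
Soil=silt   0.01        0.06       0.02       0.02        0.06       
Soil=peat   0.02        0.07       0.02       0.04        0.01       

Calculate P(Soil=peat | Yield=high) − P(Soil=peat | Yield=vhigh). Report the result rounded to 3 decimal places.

P(Yield=high) = 0.02 + 0.04 + 0.05 + 0.02 + 0.04 = 0.17; P(Soil=peat | Yield=high) = 0.04/0.17 = 0.2353.
P(Yield=vhigh) = 0.01 + 0.06 + 0.05 + 0.06 + 0.01 = 0.19; P(Soil=peat | Yield=vhigh) = 0.01/0.19 = 0.0526.
Difference = 0.183.

0.183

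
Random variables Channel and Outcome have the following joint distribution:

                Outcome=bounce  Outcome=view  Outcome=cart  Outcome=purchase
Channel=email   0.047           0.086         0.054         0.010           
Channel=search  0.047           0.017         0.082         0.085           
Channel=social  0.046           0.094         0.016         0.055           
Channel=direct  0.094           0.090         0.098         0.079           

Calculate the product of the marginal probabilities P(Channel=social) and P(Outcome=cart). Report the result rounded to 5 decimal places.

0.05275

P(Channel=social) = 0.046 + 0.094 + 0.016 + 0.055 = 0.211.
P(Outcome=cart) = 0.054 + 0.082 + 0.016 + 0.098 = 0.250.
Product: 0.211 × 0.250 = 0.05275.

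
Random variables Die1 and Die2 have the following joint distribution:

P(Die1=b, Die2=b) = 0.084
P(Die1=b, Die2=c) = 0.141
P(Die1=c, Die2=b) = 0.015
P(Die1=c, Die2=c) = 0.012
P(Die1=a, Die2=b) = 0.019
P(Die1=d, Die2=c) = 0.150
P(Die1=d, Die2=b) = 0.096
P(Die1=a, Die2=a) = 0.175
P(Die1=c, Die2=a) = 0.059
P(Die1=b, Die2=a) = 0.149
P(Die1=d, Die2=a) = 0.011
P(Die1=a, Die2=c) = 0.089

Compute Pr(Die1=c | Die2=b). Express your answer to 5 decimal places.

0.07009

P(Die2=b) = 0.019 + 0.084 + 0.015 + 0.096 = 0.214.
P(Die1=c | Die2=b) = 0.015/0.214 = 0.07009.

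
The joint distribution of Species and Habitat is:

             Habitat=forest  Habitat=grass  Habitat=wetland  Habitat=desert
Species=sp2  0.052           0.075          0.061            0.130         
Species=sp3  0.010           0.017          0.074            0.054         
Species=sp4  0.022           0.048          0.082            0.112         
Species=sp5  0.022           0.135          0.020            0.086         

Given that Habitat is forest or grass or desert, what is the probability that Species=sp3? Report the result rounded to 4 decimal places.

P(Habitat=forest) = 0.052 + 0.010 + 0.022 + 0.022 = 0.106.
P(Habitat=grass) = 0.075 + 0.017 + 0.048 + 0.135 = 0.275.
P(Habitat=desert) = 0.130 + 0.054 + 0.112 + 0.086 = 0.382.
P(Habitat ∈ {forest, grass, desert}) = 0.106 + 0.275 + 0.382 = 0.763; P(Species=sp3, Habitat ∈ {forest, grass, desert}) = 0.010 + 0.017 + 0.054 = 0.081.
P(Species=sp3 | Habitat ∈ {forest, grass, desert}) = 0.081/0.763 = 0.1062.

0.1062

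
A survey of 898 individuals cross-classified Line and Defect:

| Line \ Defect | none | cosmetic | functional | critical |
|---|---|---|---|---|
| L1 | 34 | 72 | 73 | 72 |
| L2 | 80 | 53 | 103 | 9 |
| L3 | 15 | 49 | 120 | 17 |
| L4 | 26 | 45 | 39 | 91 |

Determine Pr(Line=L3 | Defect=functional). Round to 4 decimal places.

0.3582

Total with Defect=functional: 73 + 103 + 120 + 39 = 335.
P(Line=L3 | Defect=functional) = 120/335 = 0.3582.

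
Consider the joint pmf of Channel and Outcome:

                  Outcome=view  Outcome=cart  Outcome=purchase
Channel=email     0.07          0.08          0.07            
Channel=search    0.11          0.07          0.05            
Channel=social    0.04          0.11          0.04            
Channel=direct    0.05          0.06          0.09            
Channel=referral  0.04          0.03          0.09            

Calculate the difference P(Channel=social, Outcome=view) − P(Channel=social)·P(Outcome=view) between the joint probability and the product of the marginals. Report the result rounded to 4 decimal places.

-0.0189

P(Channel=social) = 0.04 + 0.11 + 0.04 = 0.19.
P(Outcome=view) = 0.07 + 0.11 + 0.04 + 0.05 + 0.04 = 0.31.
P(Channel=social, Outcome=view) − P(Channel=social)P(Outcome=view) = 0.04 − 0.19×0.31 = -0.0189.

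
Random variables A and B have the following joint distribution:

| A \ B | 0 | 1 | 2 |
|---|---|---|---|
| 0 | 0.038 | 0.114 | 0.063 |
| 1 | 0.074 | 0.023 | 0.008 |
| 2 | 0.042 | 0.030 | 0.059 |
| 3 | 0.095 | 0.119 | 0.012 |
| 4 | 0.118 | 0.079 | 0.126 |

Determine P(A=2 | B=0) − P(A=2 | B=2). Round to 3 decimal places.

-0.106

P(B=0) = 0.038 + 0.074 + 0.042 + 0.095 + 0.118 = 0.367; P(A=2 | B=0) = 0.042/0.367 = 0.1144.
P(B=2) = 0.063 + 0.008 + 0.059 + 0.012 + 0.126 = 0.268; P(A=2 | B=2) = 0.059/0.268 = 0.2201.
Difference = -0.106.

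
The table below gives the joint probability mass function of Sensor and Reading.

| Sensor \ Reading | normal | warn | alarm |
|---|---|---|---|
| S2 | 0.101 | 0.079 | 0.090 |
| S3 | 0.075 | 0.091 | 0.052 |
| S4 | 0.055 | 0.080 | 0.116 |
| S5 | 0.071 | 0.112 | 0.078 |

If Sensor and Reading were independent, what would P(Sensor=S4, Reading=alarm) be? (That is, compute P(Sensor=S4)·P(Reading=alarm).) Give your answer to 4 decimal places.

0.0843

P(Sensor=S4) = 0.055 + 0.080 + 0.116 = 0.251.
P(Reading=alarm) = 0.090 + 0.052 + 0.116 + 0.078 = 0.336.
Product: 0.251 × 0.336 = 0.0843.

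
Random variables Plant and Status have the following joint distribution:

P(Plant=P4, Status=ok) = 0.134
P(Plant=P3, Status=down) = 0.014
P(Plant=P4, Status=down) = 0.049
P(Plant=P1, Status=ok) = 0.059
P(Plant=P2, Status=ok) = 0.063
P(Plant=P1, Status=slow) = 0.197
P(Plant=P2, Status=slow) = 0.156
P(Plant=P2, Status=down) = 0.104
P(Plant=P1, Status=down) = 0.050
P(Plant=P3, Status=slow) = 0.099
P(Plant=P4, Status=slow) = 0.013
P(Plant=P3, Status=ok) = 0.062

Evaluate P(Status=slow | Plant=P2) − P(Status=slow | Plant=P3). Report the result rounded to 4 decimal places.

-0.0827

P(Plant=P2) = 0.063 + 0.156 + 0.104 = 0.323; P(Status=slow | Plant=P2) = 0.156/0.323 = 0.48297.
P(Plant=P3) = 0.062 + 0.099 + 0.014 = 0.175; P(Status=slow | Plant=P3) = 0.099/0.175 = 0.56571.
Difference = -0.0827.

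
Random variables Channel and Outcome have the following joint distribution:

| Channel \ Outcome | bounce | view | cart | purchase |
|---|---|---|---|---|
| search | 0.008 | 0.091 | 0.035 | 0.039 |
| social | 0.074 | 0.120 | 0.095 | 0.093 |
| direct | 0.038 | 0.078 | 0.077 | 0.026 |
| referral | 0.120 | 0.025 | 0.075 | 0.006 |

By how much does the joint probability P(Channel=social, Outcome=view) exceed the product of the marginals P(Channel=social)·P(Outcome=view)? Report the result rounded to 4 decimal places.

P(Channel=social) = 0.074 + 0.120 + 0.095 + 0.093 = 0.382.
P(Outcome=view) = 0.091 + 0.120 + 0.078 + 0.025 = 0.314.
P(Channel=social, Outcome=view) − P(Channel=social)P(Outcome=view) = 0.120 − 0.382×0.314 = 0.0001.

0.0001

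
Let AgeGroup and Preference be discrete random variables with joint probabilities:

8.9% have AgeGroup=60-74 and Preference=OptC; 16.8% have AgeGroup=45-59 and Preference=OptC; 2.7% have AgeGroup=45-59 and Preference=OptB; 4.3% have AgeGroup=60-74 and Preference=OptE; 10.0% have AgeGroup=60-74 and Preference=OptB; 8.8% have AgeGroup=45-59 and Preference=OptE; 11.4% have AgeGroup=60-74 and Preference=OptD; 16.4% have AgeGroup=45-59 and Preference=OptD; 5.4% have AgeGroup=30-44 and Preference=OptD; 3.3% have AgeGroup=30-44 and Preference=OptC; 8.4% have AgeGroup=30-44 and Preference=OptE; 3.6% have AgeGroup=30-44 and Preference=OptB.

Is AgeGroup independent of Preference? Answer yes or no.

P(AgeGroup=45-59) = 0.447 and P(Preference=OptB) = 0.163, so their product is 0.07286, but P(AgeGroup=45-59, Preference=OptB) = 0.027. Since these differ, AgeGroup and Preference are not independent.

no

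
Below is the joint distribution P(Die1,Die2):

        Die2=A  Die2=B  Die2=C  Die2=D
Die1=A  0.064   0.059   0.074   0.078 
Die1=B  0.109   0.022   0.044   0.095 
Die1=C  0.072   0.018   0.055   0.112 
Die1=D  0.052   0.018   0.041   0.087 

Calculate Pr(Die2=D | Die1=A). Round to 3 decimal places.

P(Die1=A) = 0.064 + 0.059 + 0.074 + 0.078 = 0.275.
P(Die2=D | Die1=A) = 0.078/0.275 = 0.284.

0.284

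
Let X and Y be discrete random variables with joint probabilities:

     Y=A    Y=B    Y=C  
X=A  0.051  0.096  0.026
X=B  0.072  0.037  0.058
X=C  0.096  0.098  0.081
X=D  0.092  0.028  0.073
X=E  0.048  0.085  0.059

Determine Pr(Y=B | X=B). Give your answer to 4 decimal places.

P(X=B) = 0.072 + 0.037 + 0.058 = 0.167.
P(Y=B | X=B) = 0.037/0.167 = 0.2216.

0.2216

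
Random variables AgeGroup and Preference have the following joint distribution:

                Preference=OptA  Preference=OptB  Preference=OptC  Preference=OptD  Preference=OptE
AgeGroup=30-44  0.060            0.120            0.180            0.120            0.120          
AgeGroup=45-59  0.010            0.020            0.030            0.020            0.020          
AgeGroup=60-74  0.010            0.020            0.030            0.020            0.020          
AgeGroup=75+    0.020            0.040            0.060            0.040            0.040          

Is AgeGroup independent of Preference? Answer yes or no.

Every cell satisfies P(AgeGroup,Preference) = P(AgeGroup)·P(Preference). For instance P(AgeGroup=45-59) = 0.100, P(Preference=OptE) = 0.200, and 0.100×0.200 = 0.020 matches the joint entry. So AgeGroup and Preference are independent.

yes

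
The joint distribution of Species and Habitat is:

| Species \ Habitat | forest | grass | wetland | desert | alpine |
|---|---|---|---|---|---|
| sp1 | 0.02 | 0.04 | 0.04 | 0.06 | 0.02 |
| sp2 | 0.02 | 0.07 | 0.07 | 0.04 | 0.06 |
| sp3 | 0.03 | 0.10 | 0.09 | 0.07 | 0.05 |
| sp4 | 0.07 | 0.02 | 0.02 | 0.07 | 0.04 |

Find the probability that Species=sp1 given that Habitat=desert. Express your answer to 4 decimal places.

P(Habitat=desert) = 0.06 + 0.04 + 0.07 + 0.07 = 0.24.
P(Species=sp1 | Habitat=desert) = 0.06/0.24 = 0.2500.

0.2500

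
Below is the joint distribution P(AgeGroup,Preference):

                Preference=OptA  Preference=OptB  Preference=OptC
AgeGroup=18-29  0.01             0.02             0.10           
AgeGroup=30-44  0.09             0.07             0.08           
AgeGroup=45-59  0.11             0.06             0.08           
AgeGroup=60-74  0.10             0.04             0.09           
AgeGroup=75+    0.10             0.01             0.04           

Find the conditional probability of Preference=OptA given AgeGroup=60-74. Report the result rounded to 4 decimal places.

0.4348

P(AgeGroup=60-74) = 0.10 + 0.04 + 0.09 = 0.23.
P(Preference=OptA | AgeGroup=60-74) = 0.10/0.23 = 0.4348.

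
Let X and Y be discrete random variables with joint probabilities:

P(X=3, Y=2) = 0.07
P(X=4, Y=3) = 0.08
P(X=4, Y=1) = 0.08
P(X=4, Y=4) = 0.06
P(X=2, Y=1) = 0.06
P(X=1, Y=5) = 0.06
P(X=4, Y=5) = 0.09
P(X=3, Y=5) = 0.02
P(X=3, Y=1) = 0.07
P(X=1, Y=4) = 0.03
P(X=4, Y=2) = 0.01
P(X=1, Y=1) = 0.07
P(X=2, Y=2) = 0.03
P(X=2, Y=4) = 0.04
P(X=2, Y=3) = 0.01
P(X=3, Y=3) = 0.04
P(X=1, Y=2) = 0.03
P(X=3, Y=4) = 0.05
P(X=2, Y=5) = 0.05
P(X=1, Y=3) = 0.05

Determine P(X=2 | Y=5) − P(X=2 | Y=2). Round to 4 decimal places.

0.0130

P(Y=5) = 0.06 + 0.05 + 0.02 + 0.09 = 0.22; P(X=2 | Y=5) = 0.05/0.22 = 0.22727.
P(Y=2) = 0.03 + 0.03 + 0.07 + 0.01 = 0.14; P(X=2 | Y=2) = 0.03/0.14 = 0.21429.
Difference = 0.0130.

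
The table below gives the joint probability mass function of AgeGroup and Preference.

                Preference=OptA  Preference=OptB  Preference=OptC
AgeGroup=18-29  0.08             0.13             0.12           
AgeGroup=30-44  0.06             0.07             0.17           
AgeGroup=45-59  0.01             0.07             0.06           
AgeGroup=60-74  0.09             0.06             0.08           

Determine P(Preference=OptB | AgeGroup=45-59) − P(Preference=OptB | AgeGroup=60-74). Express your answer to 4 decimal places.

0.2391

P(AgeGroup=45-59) = 0.01 + 0.07 + 0.06 = 0.14; P(Preference=OptB | AgeGroup=45-59) = 0.07/0.14 = 0.50000.
P(AgeGroup=60-74) = 0.09 + 0.06 + 0.08 = 0.23; P(Preference=OptB | AgeGroup=60-74) = 0.06/0.23 = 0.26087.
Difference = 0.2391.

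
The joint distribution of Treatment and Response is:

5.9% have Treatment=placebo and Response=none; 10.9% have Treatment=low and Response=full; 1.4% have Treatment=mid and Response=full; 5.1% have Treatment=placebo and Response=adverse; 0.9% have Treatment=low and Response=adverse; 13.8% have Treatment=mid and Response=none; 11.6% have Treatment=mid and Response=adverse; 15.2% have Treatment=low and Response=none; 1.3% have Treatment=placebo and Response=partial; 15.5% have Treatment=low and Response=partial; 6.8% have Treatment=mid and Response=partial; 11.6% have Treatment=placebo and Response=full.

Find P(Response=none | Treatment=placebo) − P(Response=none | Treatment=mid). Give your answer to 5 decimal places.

-0.16385

P(Treatment=placebo) = 0.059 + 0.013 + 0.116 + 0.051 = 0.239; P(Response=none | Treatment=placebo) = 0.059/0.239 = 0.246862.
P(Treatment=mid) = 0.138 + 0.068 + 0.014 + 0.116 = 0.336; P(Response=none | Treatment=mid) = 0.138/0.336 = 0.410714.
Difference = -0.16385.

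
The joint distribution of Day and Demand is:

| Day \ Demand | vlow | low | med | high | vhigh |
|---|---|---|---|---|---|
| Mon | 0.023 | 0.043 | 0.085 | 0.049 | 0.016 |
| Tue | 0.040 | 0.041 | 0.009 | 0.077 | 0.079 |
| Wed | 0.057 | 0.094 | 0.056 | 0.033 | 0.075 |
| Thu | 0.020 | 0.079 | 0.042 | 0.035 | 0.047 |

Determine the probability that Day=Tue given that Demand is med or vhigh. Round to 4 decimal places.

0.2152

P(Demand=med) = 0.085 + 0.009 + 0.056 + 0.042 = 0.192.
P(Demand=vhigh) = 0.016 + 0.079 + 0.075 + 0.047 = 0.217.
P(Demand ∈ {med, vhigh}) = 0.192 + 0.217 = 0.409; P(Day=Tue, Demand ∈ {med, vhigh}) = 0.009 + 0.079 = 0.088.
P(Day=Tue | Demand ∈ {med, vhigh}) = 0.088/0.409 = 0.2152.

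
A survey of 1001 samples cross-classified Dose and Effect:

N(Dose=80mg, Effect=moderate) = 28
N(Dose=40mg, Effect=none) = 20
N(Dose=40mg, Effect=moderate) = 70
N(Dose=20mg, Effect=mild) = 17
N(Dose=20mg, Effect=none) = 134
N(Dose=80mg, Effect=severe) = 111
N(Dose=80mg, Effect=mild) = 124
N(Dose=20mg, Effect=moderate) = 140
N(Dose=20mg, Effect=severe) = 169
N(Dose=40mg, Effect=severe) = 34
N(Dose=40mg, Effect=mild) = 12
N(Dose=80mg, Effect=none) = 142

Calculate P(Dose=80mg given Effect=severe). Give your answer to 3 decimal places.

Total with Effect=severe: 169 + 34 + 111 = 314.
P(Dose=80mg | Effect=severe) = 111/314 = 0.354.

0.354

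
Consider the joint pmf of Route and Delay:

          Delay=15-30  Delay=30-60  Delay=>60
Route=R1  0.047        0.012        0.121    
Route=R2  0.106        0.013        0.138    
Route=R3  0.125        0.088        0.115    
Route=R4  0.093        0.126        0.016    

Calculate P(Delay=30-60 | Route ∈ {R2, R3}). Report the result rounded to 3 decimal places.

0.173

P(Route=R2) = 0.106 + 0.013 + 0.138 = 0.257.
P(Route=R3) = 0.125 + 0.088 + 0.115 = 0.328.
P(Route ∈ {R2, R3}) = 0.257 + 0.328 = 0.585; P(Delay=30-60, Route ∈ {R2, R3}) = 0.013 + 0.088 = 0.101.
P(Delay=30-60 | Route ∈ {R2, R3}) = 0.101/0.585 = 0.173.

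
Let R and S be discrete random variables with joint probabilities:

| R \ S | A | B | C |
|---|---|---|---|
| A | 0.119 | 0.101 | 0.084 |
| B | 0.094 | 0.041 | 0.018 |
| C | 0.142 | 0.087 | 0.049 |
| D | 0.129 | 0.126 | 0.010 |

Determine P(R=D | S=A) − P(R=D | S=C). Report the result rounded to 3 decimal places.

P(S=A) = 0.119 + 0.094 + 0.142 + 0.129 = 0.484; P(R=D | S=A) = 0.129/0.484 = 0.2665.
P(S=C) = 0.084 + 0.018 + 0.049 + 0.010 = 0.161; P(R=D | S=C) = 0.010/0.161 = 0.0621.
Difference = 0.204.

0.204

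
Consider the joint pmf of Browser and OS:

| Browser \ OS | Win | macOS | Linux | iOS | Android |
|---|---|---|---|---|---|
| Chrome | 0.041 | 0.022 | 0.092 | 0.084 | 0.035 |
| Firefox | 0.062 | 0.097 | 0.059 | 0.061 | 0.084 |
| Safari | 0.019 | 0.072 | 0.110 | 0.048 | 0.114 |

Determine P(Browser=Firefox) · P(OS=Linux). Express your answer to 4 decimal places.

0.0947

P(Browser=Firefox) = 0.062 + 0.097 + 0.059 + 0.061 + 0.084 = 0.363.
P(OS=Linux) = 0.092 + 0.059 + 0.110 = 0.261.
Product: 0.363 × 0.261 = 0.0947.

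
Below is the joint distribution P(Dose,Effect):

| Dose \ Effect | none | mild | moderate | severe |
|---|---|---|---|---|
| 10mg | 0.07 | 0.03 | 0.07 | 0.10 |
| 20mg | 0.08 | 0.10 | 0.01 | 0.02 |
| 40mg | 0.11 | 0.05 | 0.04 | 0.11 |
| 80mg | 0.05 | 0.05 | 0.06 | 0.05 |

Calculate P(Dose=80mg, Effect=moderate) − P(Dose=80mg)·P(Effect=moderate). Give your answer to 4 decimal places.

0.0222

P(Dose=80mg) = 0.05 + 0.05 + 0.06 + 0.05 = 0.21.
P(Effect=moderate) = 0.07 + 0.01 + 0.04 + 0.06 = 0.18.
P(Dose=80mg, Effect=moderate) − P(Dose=80mg)P(Effect=moderate) = 0.06 − 0.21×0.18 = 0.0222.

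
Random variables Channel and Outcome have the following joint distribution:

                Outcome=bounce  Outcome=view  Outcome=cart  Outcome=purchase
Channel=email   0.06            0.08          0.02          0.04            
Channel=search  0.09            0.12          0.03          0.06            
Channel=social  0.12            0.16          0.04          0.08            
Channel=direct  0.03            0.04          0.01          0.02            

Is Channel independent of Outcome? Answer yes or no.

yes

Every cell satisfies P(Channel,Outcome) = P(Channel)·P(Outcome). For instance P(Channel=email) = 0.20, P(Outcome=bounce) = 0.30, and 0.20×0.30 = 0.06 matches the joint entry. So Channel and Outcome are independent.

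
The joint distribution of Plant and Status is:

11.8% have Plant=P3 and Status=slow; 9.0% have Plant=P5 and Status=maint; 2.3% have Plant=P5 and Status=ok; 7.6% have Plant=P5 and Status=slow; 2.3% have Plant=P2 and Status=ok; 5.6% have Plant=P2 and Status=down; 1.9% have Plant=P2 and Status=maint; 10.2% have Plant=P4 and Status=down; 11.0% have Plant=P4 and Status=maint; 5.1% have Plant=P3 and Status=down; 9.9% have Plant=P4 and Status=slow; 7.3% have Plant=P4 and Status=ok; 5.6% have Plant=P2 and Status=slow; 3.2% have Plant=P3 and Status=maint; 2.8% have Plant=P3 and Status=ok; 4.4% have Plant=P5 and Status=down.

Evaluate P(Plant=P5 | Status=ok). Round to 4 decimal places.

P(Status=ok) = 0.023 + 0.028 + 0.073 + 0.023 = 0.147.
P(Plant=P5 | Status=ok) = 0.023/0.147 = 0.1565.

0.1565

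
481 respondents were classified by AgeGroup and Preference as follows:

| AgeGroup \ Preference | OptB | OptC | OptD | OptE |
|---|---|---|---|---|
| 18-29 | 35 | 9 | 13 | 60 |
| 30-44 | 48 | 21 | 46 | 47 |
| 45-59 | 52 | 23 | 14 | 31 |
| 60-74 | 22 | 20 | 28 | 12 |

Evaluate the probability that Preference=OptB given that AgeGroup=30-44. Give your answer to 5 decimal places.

Total with AgeGroup=30-44: 48 + 21 + 46 + 47 = 162.
P(Preference=OptB | AgeGroup=30-44) = 48/162 = 0.29630.

0.29630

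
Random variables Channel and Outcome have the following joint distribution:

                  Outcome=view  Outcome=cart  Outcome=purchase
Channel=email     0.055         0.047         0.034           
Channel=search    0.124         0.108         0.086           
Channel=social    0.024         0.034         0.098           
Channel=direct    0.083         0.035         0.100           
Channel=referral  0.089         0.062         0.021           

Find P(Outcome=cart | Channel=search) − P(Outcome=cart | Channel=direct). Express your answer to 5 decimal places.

0.17907

P(Channel=search) = 0.124 + 0.108 + 0.086 = 0.318; P(Outcome=cart | Channel=search) = 0.108/0.318 = 0.339623.
P(Channel=direct) = 0.083 + 0.035 + 0.100 = 0.218; P(Outcome=cart | Channel=direct) = 0.035/0.218 = 0.160550.
Difference = 0.17907.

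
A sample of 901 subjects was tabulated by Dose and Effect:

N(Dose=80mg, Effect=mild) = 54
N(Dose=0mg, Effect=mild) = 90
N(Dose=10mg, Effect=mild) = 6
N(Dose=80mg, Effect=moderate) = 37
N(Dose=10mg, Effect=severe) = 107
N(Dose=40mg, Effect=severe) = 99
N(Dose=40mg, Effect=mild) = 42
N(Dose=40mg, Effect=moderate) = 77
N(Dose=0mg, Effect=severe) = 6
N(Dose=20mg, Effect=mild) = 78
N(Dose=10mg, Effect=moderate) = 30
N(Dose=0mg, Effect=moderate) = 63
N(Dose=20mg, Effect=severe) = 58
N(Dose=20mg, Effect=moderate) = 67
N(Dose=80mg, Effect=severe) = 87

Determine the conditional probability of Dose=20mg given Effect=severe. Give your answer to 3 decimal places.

Total with Effect=severe: 6 + 107 + 58 + 99 + 87 = 357.
P(Dose=20mg | Effect=severe) = 58/357 = 0.162.

0.162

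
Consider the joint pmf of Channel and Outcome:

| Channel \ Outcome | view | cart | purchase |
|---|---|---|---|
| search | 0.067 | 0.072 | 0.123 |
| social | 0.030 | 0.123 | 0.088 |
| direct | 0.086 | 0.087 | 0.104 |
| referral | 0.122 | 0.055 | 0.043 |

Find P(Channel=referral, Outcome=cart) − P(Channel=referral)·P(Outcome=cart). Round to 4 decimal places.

-0.0191

P(Channel=referral) = 0.122 + 0.055 + 0.043 = 0.220.
P(Outcome=cart) = 0.072 + 0.123 + 0.087 + 0.055 = 0.337.
P(Channel=referral, Outcome=cart) − P(Channel=referral)P(Outcome=cart) = 0.055 − 0.220×0.337 = -0.0191.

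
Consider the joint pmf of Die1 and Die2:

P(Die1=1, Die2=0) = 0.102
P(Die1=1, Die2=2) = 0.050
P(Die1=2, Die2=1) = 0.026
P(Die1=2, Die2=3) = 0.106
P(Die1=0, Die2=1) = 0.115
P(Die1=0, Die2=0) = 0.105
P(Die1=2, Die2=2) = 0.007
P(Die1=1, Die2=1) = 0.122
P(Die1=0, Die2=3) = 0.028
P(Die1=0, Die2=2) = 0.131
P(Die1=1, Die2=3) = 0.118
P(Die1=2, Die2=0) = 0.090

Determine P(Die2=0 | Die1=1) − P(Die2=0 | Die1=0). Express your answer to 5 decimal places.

-0.01684

P(Die1=1) = 0.102 + 0.122 + 0.050 + 0.118 = 0.392; P(Die2=0 | Die1=1) = 0.102/0.392 = 0.260204.
P(Die1=0) = 0.105 + 0.115 + 0.131 + 0.028 = 0.379; P(Die2=0 | Die1=0) = 0.105/0.379 = 0.277045.
Difference = -0.01684.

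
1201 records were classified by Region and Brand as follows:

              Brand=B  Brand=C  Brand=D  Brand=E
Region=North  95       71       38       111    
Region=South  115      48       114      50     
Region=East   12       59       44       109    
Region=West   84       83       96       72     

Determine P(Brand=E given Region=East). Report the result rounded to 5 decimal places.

0.48661

Total with Region=East: 12 + 59 + 44 + 109 = 224.
P(Brand=E | Region=East) = 109/224 = 0.48661.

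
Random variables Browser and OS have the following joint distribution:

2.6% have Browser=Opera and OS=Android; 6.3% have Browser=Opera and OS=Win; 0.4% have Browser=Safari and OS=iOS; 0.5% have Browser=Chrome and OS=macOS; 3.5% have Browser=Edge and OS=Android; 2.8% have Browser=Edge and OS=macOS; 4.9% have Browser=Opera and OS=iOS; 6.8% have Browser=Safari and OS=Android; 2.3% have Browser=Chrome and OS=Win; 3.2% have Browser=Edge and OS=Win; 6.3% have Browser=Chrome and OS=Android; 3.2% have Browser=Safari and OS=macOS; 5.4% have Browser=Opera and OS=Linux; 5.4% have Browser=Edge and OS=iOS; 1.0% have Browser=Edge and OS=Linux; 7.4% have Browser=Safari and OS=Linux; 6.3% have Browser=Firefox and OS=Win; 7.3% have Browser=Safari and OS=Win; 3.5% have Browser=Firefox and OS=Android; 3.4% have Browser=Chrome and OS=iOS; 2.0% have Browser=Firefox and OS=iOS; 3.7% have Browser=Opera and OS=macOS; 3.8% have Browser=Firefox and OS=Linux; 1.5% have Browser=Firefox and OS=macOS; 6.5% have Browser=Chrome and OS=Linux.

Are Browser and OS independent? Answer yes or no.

no

P(Browser=Safari) = 0.251 and P(OS=iOS) = 0.161, so their product is 0.04041, but P(Browser=Safari, OS=iOS) = 0.004. Since these differ, Browser and OS are not independent.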